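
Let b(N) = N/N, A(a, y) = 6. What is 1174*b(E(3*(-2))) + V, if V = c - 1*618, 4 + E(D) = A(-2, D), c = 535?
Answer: 1091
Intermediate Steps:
E(D) = 2 (E(D) = -4 + 6 = 2)
V = -83 (V = 535 - 1*618 = 535 - 618 = -83)
b(N) = 1
1174*b(E(3*(-2))) + V = 1174*1 - 83 = 1174 - 83 = 1091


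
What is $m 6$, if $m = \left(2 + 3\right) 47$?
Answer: $1410$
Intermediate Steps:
$m = 235$ ($m = 5 \cdot 47 = 235$)
$m 6 = 235 \cdot 6 = 1410$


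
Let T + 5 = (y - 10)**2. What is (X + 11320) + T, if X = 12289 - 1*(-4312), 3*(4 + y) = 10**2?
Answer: 254608/9 ≈ 28290.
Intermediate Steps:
y = 88/3 (y = -4 + (1/3)*10**2 = -4 + (1/3)*100 = -4 + 100/3 = 88/3 ≈ 29.333)
X = 16601 (X = 12289 + 4312 = 16601)
T = 3319/9 (T = -5 + (88/3 - 10)**2 = -5 + (58/3)**2 = -5 + 3364/9 = 3319/9 ≈ 368.78)
(X + 11320) + T = (16601 + 11320) + 3319/9 = 27921 + 3319/9 = 254608/9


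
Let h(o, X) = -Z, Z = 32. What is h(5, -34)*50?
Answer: -1600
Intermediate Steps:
h(o, X) = -32 (h(o, X) = -1*32 = -32)
h(5, -34)*50 = -32*50 = -1600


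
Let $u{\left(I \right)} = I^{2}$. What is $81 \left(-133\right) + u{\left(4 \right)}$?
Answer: $-10757$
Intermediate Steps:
$81 \left(-133\right) + u{\left(4 \right)} = 81 \left(-133\right) + 4^{2} = -10773 + 16 = -10757$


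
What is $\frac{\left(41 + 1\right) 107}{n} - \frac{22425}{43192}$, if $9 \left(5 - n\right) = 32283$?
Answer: $- \frac{45738533}{25785624} \approx -1.7738$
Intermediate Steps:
$n = -3582$ ($n = 5 - 3587 = -3582$)
$\frac{\left(41 + 1\right) 107}{n} - \frac{22425}{43192} = \frac{\left(41 + 1\right) 107}{-3582} - \frac{22425}{43192} = 42 \cdot 107 \left(- \frac{1}{3582}\right) - \frac{22425}{43192} = 4494 \left(- \frac{1}{3582}\right) - \frac{22425}{43192} = - \frac{749}{597} - \frac{22425}{43192} = - \frac{45738533}{25785624}$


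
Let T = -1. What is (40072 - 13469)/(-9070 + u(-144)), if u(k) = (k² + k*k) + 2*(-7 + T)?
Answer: 26603/32386 ≈ 0.82143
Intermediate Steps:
u(k) = -16 + 2*k² (u(k) = (k² + k*k) + 2*(-7 - 1) = (k² + k²) + 2*(-8) = 2*k² - 16 = -16 + 2*k²)
(40072 - 13469)/(-9070 + u(-144)) = (40072 - 13469)/(-9070 + (-16 + 2*(-144)²)) = 26603/(-9070 + (-16 + 2*20736)) = 26603/(-9070 + (-16 + 41472)) = 26603/(-9070 + 41456) = 26603/32386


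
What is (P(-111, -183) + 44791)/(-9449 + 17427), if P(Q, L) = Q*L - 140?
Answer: 32482/3989 ≈ 8.1429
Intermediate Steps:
P(Q, L) = -140 + L*Q (P(Q, L) = L*Q - 140 = -140 + L*Q)
(P(-111, -183) + 44791)/(-9449 + 17427) = ((-140 - 183*(-111)) + 44791)/(-9449 + 17427) = ((-140 + 20313) + 44791)/7978 = (20173 + 44791)*(1/7978) = 64964*(1/7978) = 32482/3989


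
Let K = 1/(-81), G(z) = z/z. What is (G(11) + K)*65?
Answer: 5200/81 ≈ 64.198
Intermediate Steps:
G(z) = 1
K = -1/81 ≈ -0.012346
(G(11) + K)*65 = (1 - 1/81)*65 = (80/81)*65 = 5200/81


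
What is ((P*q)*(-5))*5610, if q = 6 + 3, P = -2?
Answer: 504900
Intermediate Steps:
q = 9
((P*q)*(-5))*5610 = (-2*9*(-5))*5610 = -18*(-5)*5610 = 90*5610 = 504900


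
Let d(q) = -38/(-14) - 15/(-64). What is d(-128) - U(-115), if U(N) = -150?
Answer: 68521/448 ≈ 152.95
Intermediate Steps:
d(q) = 1321/448 (d(q) = -38*(-1/14) - 15*(-1/64) = 19/7 + 15/64 = 1321/448)
d(-128) - U(-115) = 1321/448 - 1*(-150) = 1321/448 + 150 = 68521/448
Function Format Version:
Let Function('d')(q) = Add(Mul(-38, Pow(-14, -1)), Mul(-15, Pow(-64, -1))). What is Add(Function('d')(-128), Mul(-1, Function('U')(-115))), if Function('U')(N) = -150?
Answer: Rational(68521, 448) ≈ 152.95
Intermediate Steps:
Function('d')(q) = Rational(1321, 448) (Function('d')(q) = Add(Mul(-38, Rational(-1, 14)), Mul(-15, Rational(-1, 64))) = Add(Rational(19, 7), Rational(15, 64)) = Rational(1321, 448))
Add(Function('d')(-128), Mul(-1, Function('U')(-115))) = Add(Rational(1321, 448), Mul(-1, -150)) = Add(Rational(1321, 448), 150) = Rational(68521, 448)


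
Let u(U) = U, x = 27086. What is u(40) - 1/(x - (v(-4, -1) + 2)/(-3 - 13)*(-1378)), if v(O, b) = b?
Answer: 8639952/215999 ≈ 40.000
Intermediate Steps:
u(40) - 1/(x - (v(-4, -1) + 2)/(-3 - 13)*(-1378)) = 40 - 1/(27086 - (-1 + 2)/(-3 - 13)*(-1378)) = 40 - 1/(27086 - 1/(-16)*(-1378)) = 40 - 1/(27086 - (-1)/16*(-1378)) = 40 - 1/(27086 - 1*(-1/16)*(-1378)) = 40 - 1/(27086 + (1/16)*(-1378)) = 40 - 1/(27086 - 689/8) = 40 - 1/215999/8 = 40 - 1*8/215999 = 40 - 8/215999 = 8639952/215999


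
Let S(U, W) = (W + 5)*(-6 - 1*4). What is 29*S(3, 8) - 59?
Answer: -3829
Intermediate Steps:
S(U, W) = -50 - 10*W (S(U, W) = (5 + W)*(-6 - 4) = (5 + W)*(-10) = -50 - 10*W)
29*S(3, 8) - 59 = 29*(-50 - 10*8) - 59 = 29*(-50 - 80) - 59 = 29*(-130) - 59 = -3770 - 59 = -3829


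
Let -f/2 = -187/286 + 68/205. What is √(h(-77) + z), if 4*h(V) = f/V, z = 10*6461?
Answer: 3*√1209185932289335/410410 ≈ 254.19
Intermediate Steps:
z = 64610
f = 1717/2665 (f = -2*(-187/286 + 68/205) = -2*(-187*1/286 + 68*(1/205)) = -2*(-17/26 + 68/205) = -2*(-1717/5330) = 1717/2665 ≈ 0.64428)
h(V) = 1717/(10660*V) (h(V) = (1717/(2665*V))/4 = 1717/(10660*V))
√(h(-77) + z) = √((1717/10660)/(-77) + 64610) = √((1717/10660)*(-1/77) + 64610) = √(-1717/820820 + 64610) = √(53033178483/820820) = 3*√1209185932289335/410410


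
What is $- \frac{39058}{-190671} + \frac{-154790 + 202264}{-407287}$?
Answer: $\frac{6855900592}{77657819577} \approx 0.088283$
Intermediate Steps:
$- \frac{39058}{-190671} + \frac{-154790 + 202264}{-407287} = \left(-39058\right) \left(- \frac{1}{190671}\right) + 47474 \left(- \frac{1}{407287}\right) = \frac{39058}{190671} - \frac{47474}{407287} = \frac{6855900592}{77657819577}$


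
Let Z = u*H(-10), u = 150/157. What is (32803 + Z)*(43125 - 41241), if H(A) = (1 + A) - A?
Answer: 61802652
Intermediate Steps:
u = 150/157 (u = 150*(1/157) = 150/157 ≈ 0.95541)
H(A) = 1
Z = 150/157 (Z = (150/157)*1 = 150/157 ≈ 0.95541)
(32803 + Z)*(43125 - 41241) = (32803 + 150/157)*(43125 - 41241) = (5150221/157)*1884 = 61802652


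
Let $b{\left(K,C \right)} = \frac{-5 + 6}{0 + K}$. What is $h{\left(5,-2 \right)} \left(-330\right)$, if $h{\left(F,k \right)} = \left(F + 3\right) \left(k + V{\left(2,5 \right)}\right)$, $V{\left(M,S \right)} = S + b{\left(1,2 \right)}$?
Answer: $-10560$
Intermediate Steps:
$b{\left(K,C \right)} = \frac{1}{K}$ ($b{\left(K,C \right)} = 1 \frac{1}{K} = \frac{1}{K}$)
$V{\left(M,S \right)} = 1 + S$ ($V{\left(M,S \right)} = S + 1^{-1} = S + 1 = 1 + S$)
$h{\left(F,k \right)} = \left(3 + F\right) \left(6 + k\right)$ ($h{\left(F,k \right)} = \left(F + 3\right) \left(k + \left(1 + 5\right)\right) = \left(3 + F\right) \left(k + 6\right) = \left(3 + F\right) \left(6 + k\right)$)
$h{\left(5,-2 \right)} \left(-330\right) = \left(18 + 3 \left(-2\right) + 6 \cdot 5 + 5 \left(-2\right)\right) \left(-330\right) = \left(18 - 6 + 30 - 10\right) \left(-330\right) = 32 \left(-330\right) = -10560$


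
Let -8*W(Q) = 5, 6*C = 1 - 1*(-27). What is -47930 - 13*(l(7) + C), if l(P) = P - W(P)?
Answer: -1154155/24 ≈ -48090.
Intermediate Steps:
C = 14/3 (C = (1 - 1*(-27))/6 = (1 + 27)/6 = (⅙)*28 = 14/3 ≈ 4.6667)
W(Q) = -5/8 (W(Q) = -⅛*5 = -5/8)
l(P) = 5/8 + P (l(P) = P - 1*(-5/8) = P + 5/8 = 5/8 + P)
-47930 - 13*(l(7) + C) = -47930 - 13*((5/8 + 7) + 14/3) = -47930 - 13*(61/8 + 14/3) = -47930 - 13*295/24 = -47930 - 1*3835/24 = -47930 - 3835/24 = -1154155/24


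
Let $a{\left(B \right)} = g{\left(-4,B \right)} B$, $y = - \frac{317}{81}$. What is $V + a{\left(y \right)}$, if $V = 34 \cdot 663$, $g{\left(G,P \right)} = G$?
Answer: $\frac{1827170}{81} \approx 22558.0$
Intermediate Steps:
$y = - \frac{317}{81}$ ($y = \left(-317\right) \frac{1}{81} = - \frac{317}{81} \approx -3.9136$)
$a{\left(B \right)} = - 4 B$
$V = 22542$
$V + a{\left(y \right)} = 22542 - - \frac{1268}{81} = 22542 + \frac{1268}{81} = \frac{1827170}{81}$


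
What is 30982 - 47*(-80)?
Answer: 34742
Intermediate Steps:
30982 - 47*(-80) = 30982 + 3760 = 34742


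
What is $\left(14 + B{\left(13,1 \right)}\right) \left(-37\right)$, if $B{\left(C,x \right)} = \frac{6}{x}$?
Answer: $-740$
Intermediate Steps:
$\left(14 + B{\left(13,1 \right)}\right) \left(-37\right) = \left(14 + \frac{6}{1}\right) \left(-37\right) = \left(14 + 6 \cdot 1\right) \left(-37\right) = \left(14 + 6\right) \left(-37\right) = 20 \left(-37\right) = -740$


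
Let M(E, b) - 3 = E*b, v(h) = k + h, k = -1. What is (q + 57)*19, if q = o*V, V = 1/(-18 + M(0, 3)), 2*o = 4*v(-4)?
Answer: 3287/3 ≈ 1095.7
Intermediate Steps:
v(h) = -1 + h
M(E, b) = 3 + E*b
o = -10 (o = (4*(-1 - 4))/2 = (4*(-5))/2 = (1/2)*(-20) = -10)
V = -1/15 (V = 1/(-18 + (3 + 0*3)) = 1/(-18 + (3 + 0)) = 1/(-18 + 3) = 1/(-15) = -1/15 ≈ -0.066667)
q = 2/3 (q = -10*(-1/15) = 2/3 ≈ 0.66667)
(q + 57)*19 = (2/3 + 57)*19 = (173/3)*19 = 3287/3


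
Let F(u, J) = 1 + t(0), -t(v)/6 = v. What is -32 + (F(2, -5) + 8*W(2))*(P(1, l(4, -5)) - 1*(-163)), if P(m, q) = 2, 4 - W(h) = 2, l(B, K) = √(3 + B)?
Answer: 2773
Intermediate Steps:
W(h) = 2 (W(h) = 4 - 1*2 = 4 - 2 = 2)
t(v) = -6*v
F(u, J) = 1 (F(u, J) = 1 - 6*0 = 1 + 0 = 1)
-32 + (F(2, -5) + 8*W(2))*(P(1, l(4, -5)) - 1*(-163)) = -32 + (1 + 8*2)*(2 - 1*(-163)) = -32 + (1 + 16)*(2 + 163) = -32 + 17*165 = -32 + 2805 = 2773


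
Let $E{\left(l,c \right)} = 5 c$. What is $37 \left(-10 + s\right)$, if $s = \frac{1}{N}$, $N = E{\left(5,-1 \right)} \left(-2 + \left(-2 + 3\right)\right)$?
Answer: $- \frac{1813}{5} \approx -362.6$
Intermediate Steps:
$N = 5$ ($N = 5 \left(-1\right) \left(-2 + \left(-2 + 3\right)\right) = - 5 \left(-2 + 1\right) = \left(-5\right) \left(-1\right) = 5$)
$s = \frac{1}{5} \approx 0.2$
$37 \left(-10 + s\right) = 37 \left(-10 + \frac{1}{5}\right) = 37 \left(- \frac{49}{5}\right) = - \frac{1813}{5}$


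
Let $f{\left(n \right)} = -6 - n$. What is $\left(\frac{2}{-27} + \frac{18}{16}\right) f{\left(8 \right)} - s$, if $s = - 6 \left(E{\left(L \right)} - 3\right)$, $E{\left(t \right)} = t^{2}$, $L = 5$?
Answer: $\frac{12667}{108} \approx 117.29$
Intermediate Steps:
$s = -132$ ($s = - 6 \left(5^{2} - 3\right) = - 6 \left(25 - 3\right) = \left(-6\right) 22 = -132$)
$\left(\frac{2}{-27} + \frac{18}{16}\right) f{\left(8 \right)} - s = \left(\frac{2}{-27} + \frac{18}{16}\right) \left(-6 - 8\right) - -132 = \left(2 \left(- \frac{1}{27}\right) + 18 \cdot \frac{1}{16}\right) \left(-6 - 8\right) + 132 = \left(- \frac{2}{27} + \frac{9}{8}\right) \left(-14\right) + 132 = \frac{227}{216} \left(-14\right) + 132 = - \frac{1589}{108} + 132 = \frac{12667}{108}$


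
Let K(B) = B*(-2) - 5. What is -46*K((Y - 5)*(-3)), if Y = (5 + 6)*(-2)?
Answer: 7682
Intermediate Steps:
Y = -22 (Y = 11*(-2) = -22)
K(B) = -5 - 2*B (K(B) = -2*B - 5 = -5 - 2*B)
-46*K((Y - 5)*(-3)) = -46*(-5 - 2*(-22 - 5)*(-3)) = -46*(-5 - (-54)*(-3)) = -46*(-5 - 2*81) = -46*(-5 - 162) = -46*(-167) = 7682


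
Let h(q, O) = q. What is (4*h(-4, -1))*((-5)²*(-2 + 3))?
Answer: -400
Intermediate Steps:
(4*h(-4, -1))*((-5)²*(-2 + 3)) = (4*(-4))*((-5)²*(-2 + 3)) = -400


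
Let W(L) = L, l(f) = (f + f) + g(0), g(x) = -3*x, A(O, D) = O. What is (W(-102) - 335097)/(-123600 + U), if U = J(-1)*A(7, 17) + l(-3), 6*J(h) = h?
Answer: 2011194/741643 ≈ 2.7118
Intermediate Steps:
l(f) = 2*f (l(f) = (f + f) - 3*0 = 2*f + 0 = 2*f)
J(h) = h/6
U = -43/6 (U = ((⅙)*(-1))*7 + 2*(-3) = -⅙*7 - 6 = -7/6 - 6 = -43/6 ≈ -7.1667)
(W(-102) - 335097)/(-123600 + U) = (-102 - 335097)/(-123600 - 43/6) = -335199/(-741643/6) = -335199*(-6/741643) = 2011194/741643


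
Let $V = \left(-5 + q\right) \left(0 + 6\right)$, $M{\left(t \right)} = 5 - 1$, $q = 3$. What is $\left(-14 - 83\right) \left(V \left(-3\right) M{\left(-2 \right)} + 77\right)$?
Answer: $-21437$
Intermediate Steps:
$M{\left(t \right)} = 4$
$V = -12$ ($V = \left(-5 + 3\right) \left(0 + 6\right) = \left(-2\right) 6 = -12$)
$\left(-14 - 83\right) \left(V \left(-3\right) M{\left(-2 \right)} + 77\right) = \left(-14 - 83\right) \left(\left(-12\right) \left(-3\right) 4 + 77\right) = - 97 \left(36 \cdot 4 + 77\right) = - 97 \left(144 + 77\right) = \left(-97\right) 221 = -21437$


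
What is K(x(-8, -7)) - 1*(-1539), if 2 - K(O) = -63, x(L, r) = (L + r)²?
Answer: 1604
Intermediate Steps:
K(O) = 65 (K(O) = 2 - 1*(-63) = 2 + 63 = 65)
K(x(-8, -7)) - 1*(-1539) = 65 - 1*(-1539) = 65 + 1539 = 1604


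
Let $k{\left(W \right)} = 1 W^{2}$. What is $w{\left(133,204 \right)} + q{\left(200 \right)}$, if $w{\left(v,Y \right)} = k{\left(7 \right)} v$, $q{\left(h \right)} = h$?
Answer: $6717$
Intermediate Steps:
$k{\left(W \right)} = W^{2}$
$w{\left(v,Y \right)} = 49 v$ ($w{\left(v,Y \right)} = 7^{2} v = 49 v$)
$w{\left(133,204 \right)} + q{\left(200 \right)} = 49 \cdot 133 + 200 = 6517 + 200 = 6717$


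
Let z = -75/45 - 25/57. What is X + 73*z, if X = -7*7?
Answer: -3851/19 ≈ -202.68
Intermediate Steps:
X = -49
z = -40/19 (z = -75*1/45 - 25*1/57 = -5/3 - 25/57 = -40/19 ≈ -2.1053)
X + 73*z = -49 + 73*(-40/19) = -49 - 2920/19 = -3851/19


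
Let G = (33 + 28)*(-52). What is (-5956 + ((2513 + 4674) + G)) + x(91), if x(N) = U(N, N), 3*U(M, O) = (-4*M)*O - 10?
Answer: -38957/3 ≈ -12986.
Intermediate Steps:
G = -3172 (G = 61*(-52) = -3172)
U(M, O) = -10/3 - 4*M*O/3 (U(M, O) = ((-4*M)*O - 10)/3 = (-4*M*O - 10)/3 = (-10 - 4*M*O)/3 = -10/3 - 4*M*O/3)
x(N) = -10/3 - 4*N²/3 (x(N) = -10/3 - 4*N*N/3 = -10/3 - 4*N²/3)
(-5956 + ((2513 + 4674) + G)) + x(91) = (-5956 + ((2513 + 4674) - 3172)) + (-10/3 - 4/3*91²) = (-5956 + (7187 - 3172)) + (-10/3 - 4/3*8281) = (-5956 + 4015) + (-10/3 - 33124/3) = -1941 - 33134/3 = -38957/3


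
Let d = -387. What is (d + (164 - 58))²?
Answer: 78961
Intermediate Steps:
(d + (164 - 58))² = (-387 + (164 - 58))² = (-387 + 106)² = (-281)² = 78961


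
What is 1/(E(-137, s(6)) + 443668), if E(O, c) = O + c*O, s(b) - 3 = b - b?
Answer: 1/443120 ≈ 2.2567e-6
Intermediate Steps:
s(b) = 3 (s(b) = 3 + (b - b) = 3 + 0 = 3)
E(O, c) = O + O*c
1/(E(-137, s(6)) + 443668) = 1/(-137*(1 + 3) + 443668) = 1/(-137*4 + 443668) = 1/(-548 + 443668) = 1/443120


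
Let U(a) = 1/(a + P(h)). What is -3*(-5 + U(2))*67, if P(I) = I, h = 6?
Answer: 7839/8 ≈ 979.88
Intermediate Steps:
U(a) = 1/(6 + a) (U(a) = 1/(a + 6) = 1/(6 + a))
-3*(-5 + U(2))*67 = -3*(-5 + 1/(6 + 2))*67 = -3*(-5 + 1/8)*67 = -3*(-5 + ⅛)*67 = -3*(-39/8)*67 = (117/8)*67 = 7839/8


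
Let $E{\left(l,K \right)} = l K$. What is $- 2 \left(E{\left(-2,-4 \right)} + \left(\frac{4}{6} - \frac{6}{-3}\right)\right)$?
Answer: $- \frac{64}{3} \approx -21.333$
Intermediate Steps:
$E{\left(l,K \right)} = K l$
$- 2 \left(E{\left(-2,-4 \right)} + \left(\frac{4}{6} - \frac{6}{-3}\right)\right) = - 2 \left(\left(-4\right) \left(-2\right) + \left(\frac{4}{6} - \frac{6}{-3}\right)\right) = - 2 \left(8 + \left(4 \cdot \frac{1}{6} - -2\right)\right) = - 2 \left(8 + \left(\frac{2}{3} + 2\right)\right) = - 2 \left(8 + \frac{8}{3}\right) = \left(-2\right) \frac{32}{3} = - \frac{64}{3}$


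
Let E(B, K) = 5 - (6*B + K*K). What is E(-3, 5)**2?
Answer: 4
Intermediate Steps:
E(B, K) = 5 - K**2 - 6*B (E(B, K) = 5 - (6*B + K**2) = 5 - (K**2 + 6*B) = 5 + (-K**2 - 6*B) = 5 - K**2 - 6*B)
E(-3, 5)**2 = (5 - 1*5**2 - 6*(-3))**2 = (5 - 1*25 + 18)**2 = (5 - 25 + 18)**2 = (-2)**2 = 4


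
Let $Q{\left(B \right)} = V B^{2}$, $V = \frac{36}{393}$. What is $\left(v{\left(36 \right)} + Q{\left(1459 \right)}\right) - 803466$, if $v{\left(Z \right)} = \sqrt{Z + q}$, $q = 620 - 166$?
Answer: $- \frac{79709874}{131} + 7 \sqrt{10} \approx -6.0845 \cdot 10^{5}$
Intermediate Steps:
$V = \frac{12}{131}$ ($V = 36 \cdot \frac{1}{393} = \frac{12}{131} \approx 0.091603$)
$Q{\left(B \right)} = \frac{12 B^{2}}{131}$
$q = 454$
$v{\left(Z \right)} = \sqrt{454 + Z}$ ($v{\left(Z \right)} = \sqrt{Z + 454} = \sqrt{454 + Z}$)
$\left(v{\left(36 \right)} + Q{\left(1459 \right)}\right) - 803466 = \left(\sqrt{454 + 36} + \frac{12 \cdot 1459^{2}}{131}\right) - 803466 = \left(\sqrt{490} + \frac{12}{131} \cdot 2128681\right) - 803466 = \left(7 \sqrt{10} + \frac{25544172}{131}\right) - 803466 = \left(\frac{25544172}{131} + 7 \sqrt{10}\right) - 803466 = - \frac{79709874}{131} + 7 \sqrt{10}$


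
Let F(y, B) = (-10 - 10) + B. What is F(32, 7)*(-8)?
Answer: 104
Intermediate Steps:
F(y, B) = -20 + B
F(32, 7)*(-8) = (-20 + 7)*(-8) = -13*(-8) = 104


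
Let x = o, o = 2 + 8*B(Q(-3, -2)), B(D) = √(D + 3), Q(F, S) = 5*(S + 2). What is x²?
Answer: 196 + 32*√3 ≈ 251.43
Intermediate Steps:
Q(F, S) = 10 + 5*S (Q(F, S) = 5*(2 + S) = 10 + 5*S)
B(D) = √(3 + D)
o = 2 + 8*√3 (o = 2 + 8*√(3 + (10 + 5*(-2))) = 2 + 8*√(3 + (10 - 10)) = 2 + 8*√(3 + 0) = 2 + 8*√3 ≈ 15.856)
x = 2 + 8*√3 ≈ 15.856
x² = (2 + 8*√3)²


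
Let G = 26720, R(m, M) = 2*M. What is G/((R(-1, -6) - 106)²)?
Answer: 6680/3481 ≈ 1.9190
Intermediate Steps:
G/((R(-1, -6) - 106)²) = 26720/((2*(-6) - 106)²) = 26720/((-12 - 106)²) = 26720/((-118)²) = 26720/13924 = 26720*(1/13924) = 6680/3481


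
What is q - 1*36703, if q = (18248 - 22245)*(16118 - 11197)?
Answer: -19705940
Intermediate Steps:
q = -19669237 (q = -3997*4921 = -19669237)
q - 1*36703 = -19669237 - 1*36703 = -19669237 - 36703 = -19705940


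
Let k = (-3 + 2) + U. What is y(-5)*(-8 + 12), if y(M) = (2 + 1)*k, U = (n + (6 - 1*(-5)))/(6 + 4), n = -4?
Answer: -18/5 ≈ -3.6000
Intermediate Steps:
U = 7/10 (U = (-4 + (6 - 1*(-5)))/(6 + 4) = (-4 + (6 + 5))/10 = (-4 + 11)*(⅒) = 7*(⅒) = 7/10 ≈ 0.70000)
k = -3/10 (k = (-3 + 2) + 7/10 = -1 + 7/10 = -3/10 ≈ -0.30000)
y(M) = -9/10 (y(M) = (2 + 1)*(-3/10) = 3*(-3/10) = -9/10)
y(-5)*(-8 + 12) = -9*(-8 + 12)/10 = -9/10*4 = -18/5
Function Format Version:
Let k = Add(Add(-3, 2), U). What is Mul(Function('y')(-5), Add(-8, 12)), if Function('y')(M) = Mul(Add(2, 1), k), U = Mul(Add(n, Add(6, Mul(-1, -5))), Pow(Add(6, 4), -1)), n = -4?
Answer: Rational(-18, 5) ≈ -3.6000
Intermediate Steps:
U = Rational(7, 10) (U = Mul(Add(-4, Add(6, Mul(-1, -5))), Pow(Add(6, 4), -1)) = Mul(Add(-4, Add(6, 5)), Pow(10, -1)) = Mul(Add(-4, 11), Rational(1, 10)) = Mul(7, Rational(1, 10)) = Rational(7, 10) ≈ 0.70000)
k = Rational(-3, 10) (k = Add(Add(-3, 2), Rational(7, 10)) = Add(-1, Rational(7, 10)) = Rational(-3, 10) ≈ -0.30000)
Function('y')(M) = Rational(-9, 10) (Function('y')(M) = Mul(Add(2, 1), Rational(-3, 10)) = Mul(3, Rational(-3, 10)) = Rational(-9, 10))
Mul(Function('y')(-5), Add(-8, 12)) = Mul(Rational(-9, 10), Add(-8, 12)) = Mul(Rational(-9, 10), 4) = Rational(-18, 5)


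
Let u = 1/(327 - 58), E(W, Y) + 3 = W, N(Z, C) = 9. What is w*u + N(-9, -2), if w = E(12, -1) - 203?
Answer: 2227/269 ≈ 8.2788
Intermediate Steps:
E(W, Y) = -3 + W
w = -194 (w = (-3 + 12) - 203 = 9 - 203 = -194)
u = 1/269 ≈ 0.0037175
w*u + N(-9, -2) = -194*1/269 + 9 = -194/269 + 9 = 2227/269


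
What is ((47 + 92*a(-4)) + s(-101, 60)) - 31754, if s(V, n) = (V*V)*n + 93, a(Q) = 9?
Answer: 581274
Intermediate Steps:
s(V, n) = 93 + n*V² (s(V, n) = V²*n + 93 = n*V² + 93 = 93 + n*V²)
((47 + 92*a(-4)) + s(-101, 60)) - 31754 = ((47 + 92*9) + (93 + 60*(-101)²)) - 31754 = ((47 + 828) + (93 + 60*10201)) - 31754 = (875 + (93 + 612060)) - 31754 = (875 + 612153) - 31754 = 613028 - 31754 = 581274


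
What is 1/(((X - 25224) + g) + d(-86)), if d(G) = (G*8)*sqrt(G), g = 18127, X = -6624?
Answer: I/(-13721*I + 688*sqrt(86)) ≈ -5.9924e-5 + 2.7865e-5*I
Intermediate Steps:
d(G) = 8*G**(3/2) (d(G) = (8*G)*sqrt(G) = 8*G**(3/2))
1/(((X - 25224) + g) + d(-86)) = 1/(((-6624 - 25224) + 18127) + 8*(-86)**(3/2)) = 1/((-31848 + 18127) + 8*(-86*I*sqrt(86))) = 1/(-13721 - 688*I*sqrt(86))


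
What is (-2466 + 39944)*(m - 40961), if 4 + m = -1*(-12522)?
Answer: -1065986754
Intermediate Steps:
m = 12518 (m = -4 - 1*(-12522) = -4 + 12522 = 12518)
(-2466 + 39944)*(m - 40961) = (-2466 + 39944)*(12518 - 40961) = 37478*(-28443) = -1065986754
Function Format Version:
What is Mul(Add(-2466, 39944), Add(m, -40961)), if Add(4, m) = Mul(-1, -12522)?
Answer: -1065986754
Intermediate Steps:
m = 12518 (m = Add(-4, Mul(-1, -12522)) = Add(-4, 12522) = 12518)
Mul(Add(-2466, 39944), Add(m, -40961)) = Mul(Add(-2466, 39944), Add(12518, -40961)) = Mul(37478, -28443) = -1065986754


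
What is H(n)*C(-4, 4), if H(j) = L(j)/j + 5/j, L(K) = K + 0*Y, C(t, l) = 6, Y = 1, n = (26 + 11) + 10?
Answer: 312/47 ≈ 6.6383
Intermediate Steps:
n = 47 (n = 37 + 10 = 47)
L(K) = K (L(K) = K + 0*1 = K + 0 = K)
H(j) = 1 + 5/j (H(j) = j/j + 5/j = 1 + 5/j)
H(n)*C(-4, 4) = ((5 + 47)/47)*6 = ((1/47)*52)*6 = (52/47)*6 = 312/47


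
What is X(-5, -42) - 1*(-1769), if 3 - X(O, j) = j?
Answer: 1814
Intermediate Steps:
X(O, j) = 3 - j
X(-5, -42) - 1*(-1769) = (3 - 1*(-42)) - 1*(-1769) = (3 + 42) + 1769 = 45 + 1769 = 1814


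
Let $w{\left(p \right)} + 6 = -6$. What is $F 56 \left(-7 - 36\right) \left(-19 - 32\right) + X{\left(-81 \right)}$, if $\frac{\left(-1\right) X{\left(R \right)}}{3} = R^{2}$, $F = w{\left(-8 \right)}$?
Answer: $-1493379$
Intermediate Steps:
$w{\left(p \right)} = -12$ ($w{\left(p \right)} = -6 - 6 = -12$)
$F = -12$
$X{\left(R \right)} = - 3 R^{2}$
$F 56 \left(-7 - 36\right) \left(-19 - 32\right) + X{\left(-81 \right)} = \left(-12\right) 56 \left(-7 - 36\right) \left(-19 - 32\right) - 3 \left(-81\right)^{2} = - 672 \left(\left(-43\right) \left(-51\right)\right) - 19683 = \left(-672\right) 2193 - 19683 = -1473696 - 19683 = -1493379$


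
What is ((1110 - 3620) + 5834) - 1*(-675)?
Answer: 3999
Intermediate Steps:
((1110 - 3620) + 5834) - 1*(-675) = (-2510 + 5834) + 675 = 3324 + 675 = 3999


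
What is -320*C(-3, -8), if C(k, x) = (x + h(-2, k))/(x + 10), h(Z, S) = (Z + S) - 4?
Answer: 2720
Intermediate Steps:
h(Z, S) = -4 + S + Z (h(Z, S) = (S + Z) - 4 = -4 + S + Z)
C(k, x) = (-6 + k + x)/(10 + x) (C(k, x) = (x + (-4 + k - 2))/(x + 10) = (x + (-6 + k))/(10 + x) = (-6 + k + x)/(10 + x))
-320*C(-3, -8) = -320*(-6 - 3 - 8)/(10 - 8) = -320*(-17)/2 = -160*(-17) = -320*(-17/2) = 2720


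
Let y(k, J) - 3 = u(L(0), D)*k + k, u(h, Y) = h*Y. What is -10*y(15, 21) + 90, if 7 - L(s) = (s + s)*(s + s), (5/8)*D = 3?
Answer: -5130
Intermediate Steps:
D = 24/5 (D = (8/5)*3 = 24/5 ≈ 4.8000)
L(s) = 7 - 4*s² (L(s) = 7 - (s + s)*(s + s) = 7 - 2*s*2*s = 7 - 4*s²)
u(h, Y) = Y*h
y(k, J) = 3 + 173*k/5 (y(k, J) = 3 + ((24*(7 - 4*0²)/5)*k + k) = 3 + ((24*(7 - 4*0)/5)*k + k) = 3 + ((24*(7 + 0)/5)*k + k) = 3 + (((24/5)*7)*k + k) = 3 + (168*k/5 + k) = 3 + 173*k/5)
-10*y(15, 21) + 90 = -10*(3 + (173/5)*15) + 90 = -10*(3 + 519) + 90 = -10*522 + 90 = -5220 + 90 = -5130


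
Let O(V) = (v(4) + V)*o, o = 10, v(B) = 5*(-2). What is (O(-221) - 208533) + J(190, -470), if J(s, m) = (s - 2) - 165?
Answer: -210820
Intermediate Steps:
J(s, m) = -167 + s (J(s, m) = (-2 + s) - 165 = -167 + s)
v(B) = -10
O(V) = -100 + 10*V (O(V) = (-10 + V)*10 = -100 + 10*V)
(O(-221) - 208533) + J(190, -470) = ((-100 + 10*(-221)) - 208533) + (-167 + 190) = ((-100 - 2210) - 208533) + 23 = (-2310 - 208533) + 23 = -210843 + 23 = -210820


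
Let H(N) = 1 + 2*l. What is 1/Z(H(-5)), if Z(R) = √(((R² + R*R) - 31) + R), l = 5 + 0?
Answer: √222/222 ≈ 0.067116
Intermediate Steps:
l = 5
H(N) = 11 (H(N) = 1 + 2*5 = 1 + 10 = 11)
Z(R) = √(-31 + R + 2*R²) (Z(R) = √(((R² + R²) - 31) + R) = √((2*R² - 31) + R) = √((-31 + 2*R²) + R) = √(-31 + R + 2*R²))
1/Z(H(-5)) = 1/(√(-31 + 11 + 2*11²)) = 1/(√(-31 + 11 + 2*121)) = 1/(√(-31 + 11 + 242)) = 1/(√222) = √222/222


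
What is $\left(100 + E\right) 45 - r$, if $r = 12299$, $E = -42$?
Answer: $-9689$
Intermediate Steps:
$\left(100 + E\right) 45 - r = \left(100 - 42\right) 45 - 12299 = 58 \cdot 45 - 12299 = 2610 - 12299 = -9689$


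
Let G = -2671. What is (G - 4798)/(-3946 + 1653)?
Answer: 7469/2293 ≈ 3.2573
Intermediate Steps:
(G - 4798)/(-3946 + 1653) = (-2671 - 4798)/(-3946 + 1653) = -7469/(-2293) = -7469*(-1/2293) = 7469/2293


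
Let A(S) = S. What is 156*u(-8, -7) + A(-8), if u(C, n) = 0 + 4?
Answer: 616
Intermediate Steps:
u(C, n) = 4
156*u(-8, -7) + A(-8) = 156*4 - 8 = 624 - 8 = 616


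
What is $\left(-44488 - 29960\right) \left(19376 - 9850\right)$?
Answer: $-709191648$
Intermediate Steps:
$\left(-44488 - 29960\right) \left(19376 - 9850\right) = \left(-44488 - 29960\right) 9526 = \left(-74448\right) 9526 = -709191648$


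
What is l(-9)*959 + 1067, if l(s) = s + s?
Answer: -16195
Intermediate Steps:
l(s) = 2*s
l(-9)*959 + 1067 = (2*(-9))*959 + 1067 = -18*959 + 1067 = -17262 + 1067 = -16195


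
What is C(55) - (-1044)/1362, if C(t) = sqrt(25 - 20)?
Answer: 174/227 + sqrt(5) ≈ 3.0026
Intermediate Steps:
C(t) = sqrt(5)
C(55) - (-1044)/1362 = sqrt(5) - (-1044)/1362 = sqrt(5) - 1*(-174/227) = sqrt(5) + 174/227 = 174/227 + sqrt(5)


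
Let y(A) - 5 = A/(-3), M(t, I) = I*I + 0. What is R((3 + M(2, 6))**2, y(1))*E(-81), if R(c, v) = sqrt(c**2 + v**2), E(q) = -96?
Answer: -32*sqrt(20821165) ≈ -1.4602e+5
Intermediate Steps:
M(t, I) = I**2 (M(t, I) = I**2 + 0 = I**2)
y(A) = 5 - A/3 (y(A) = 5 + A/(-3) = 5 + A*(-1/3) = 5 - A/3)
R((3 + M(2, 6))**2, y(1))*E(-81) = sqrt(((3 + 6**2)**2)**2 + (5 - 1/3*1)**2)*(-96) = sqrt(((3 + 36)**2)**2 + (5 - 1/3)**2)*(-96) = sqrt((39**2)**2 + (14/3)**2)*(-96) = sqrt(1521**2 + 196/9)*(-96) = sqrt(2313441 + 196/9)*(-96) = sqrt(20821165/9)*(-96) = (sqrt(20821165)/3)*(-96) = -32*sqrt(20821165)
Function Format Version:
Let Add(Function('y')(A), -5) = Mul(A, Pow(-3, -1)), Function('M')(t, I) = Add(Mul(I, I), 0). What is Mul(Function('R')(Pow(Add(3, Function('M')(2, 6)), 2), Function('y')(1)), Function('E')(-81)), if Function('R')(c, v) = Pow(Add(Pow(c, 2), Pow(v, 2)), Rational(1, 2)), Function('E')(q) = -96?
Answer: Mul(-32, Pow(20821165, Rational(1, 2))) ≈ -1.4602e+5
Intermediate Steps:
Function('M')(t, I) = Pow(I, 2) (Function('M')(t, I) = Add(Pow(I, 2), 0) = Pow(I, 2))
Function('y')(A) = Add(5, Mul(Rational(-1, 3), A)) (Function('y')(A) = Add(5, Mul(A, Pow(-3, -1))) = Add(5, Mul(A, Rational(-1, 3))) = Add(5, Mul(Rational(-1, 3), A)))
Mul(Function('R')(Pow(Add(3, Function('M')(2, 6)), 2), Function('y')(1)), Function('E')(-81)) = Mul(Pow(Add(Pow(Pow(Add(3, Pow(6, 2)), 2), 2), Pow(Add(5, Mul(Rational(-1, 3), 1)), 2)), Rational(1, 2)), -96) = Mul(Pow(Add(Pow(Pow(Add(3, 36), 2), 2), Pow(Add(5, Rational(-1, 3)), 2)), Rational(1, 2)), -96) = Mul(Pow(Add(Pow(Pow(39, 2), 2), Pow(Rational(14, 3), 2)), Rational(1, 2)), -96) = Mul(Pow(Add(Pow(1521, 2), Rational(196, 9)), Rational(1, 2)), -96) = Mul(Pow(Add(2313441, Rational(196, 9)), Rational(1, 2)), -96) = Mul(Pow(Rational(20821165, 9), Rational(1, 2)), -96) = Mul(Mul(Rational(1, 3), Pow(20821165, Rational(1, 2))), -96) = Mul(-32, Pow(20821165, Rational(1, 2)))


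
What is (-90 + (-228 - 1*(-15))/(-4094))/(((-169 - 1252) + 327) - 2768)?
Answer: 368247/15811028 ≈ 0.023291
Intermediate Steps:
(-90 + (-228 - 1*(-15))/(-4094))/(((-169 - 1252) + 327) - 2768) = (-90 + (-228 + 15)*(-1/4094))/((-1421 + 327) - 2768) = (-90 - 213*(-1/4094))/(-1094 - 2768) = (-90 + 213/4094)/(-3862) = -368247/4094*(-1/3862) = 368247/15811028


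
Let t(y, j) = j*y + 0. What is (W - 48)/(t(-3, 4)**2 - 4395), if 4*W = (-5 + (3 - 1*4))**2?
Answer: 1/109 ≈ 0.0091743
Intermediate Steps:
t(y, j) = j*y
W = 9 (W = (-5 + (3 - 1*4))**2/4 = (-5 + (3 - 4))**2/4 = (-5 - 1)**2/4 = (1/4)*(-6)**2 = (1/4)*36 = 9)
(W - 48)/(t(-3, 4)**2 - 4395) = (9 - 48)/((4*(-3))**2 - 4395) = -39/((-12)**2 - 4395) = -39/(144 - 4395) = -39/(-4251) = -39*(-1/4251) = 1/109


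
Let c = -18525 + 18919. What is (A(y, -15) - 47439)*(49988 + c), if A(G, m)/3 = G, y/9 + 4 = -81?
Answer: -2505698388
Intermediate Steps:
y = -765 (y = -36 + 9*(-81) = -36 - 729 = -765)
A(G, m) = 3*G
c = 394
(A(y, -15) - 47439)*(49988 + c) = (3*(-765) - 47439)*(49988 + 394) = (-2295 - 47439)*50382 = -49734*50382 = -2505698388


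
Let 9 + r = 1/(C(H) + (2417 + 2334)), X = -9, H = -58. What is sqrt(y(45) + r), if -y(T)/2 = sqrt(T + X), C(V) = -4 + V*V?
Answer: I*sqrt(1381546630)/8111 ≈ 4.5826*I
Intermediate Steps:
C(V) = -4 + V**2
r = -72998/8111 (r = -9 + 1/((-4 + (-58)**2) + (2417 + 2334)) = -9 + 1/((-4 + 3364) + 4751) = -9 + 1/(3360 + 4751) = -9 + 1/8111 = -72998/8111 ≈ -8.9999)
y(T) = -2*sqrt(-9 + T) (y(T) = -2*sqrt(T - 9) = -2*sqrt(-9 + T))
sqrt(y(45) + r) = sqrt(-2*sqrt(-9 + 45) - 72998/8111) = sqrt(-2*sqrt(36) - 72998/8111) = sqrt(-2*6 - 72998/8111) = sqrt(-12 - 72998/8111) = sqrt(-170330/8111) = I*sqrt(1381546630)/8111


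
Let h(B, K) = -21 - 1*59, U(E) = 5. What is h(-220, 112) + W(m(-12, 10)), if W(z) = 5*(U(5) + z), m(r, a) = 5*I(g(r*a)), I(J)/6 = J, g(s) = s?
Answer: -18055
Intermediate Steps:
I(J) = 6*J
h(B, K) = -80 (h(B, K) = -21 - 59 = -80)
m(r, a) = 30*a*r (m(r, a) = 5*(6*(r*a)) = 5*(6*(a*r)) = 5*(6*a*r) = 30*a*r)
W(z) = 25 + 5*z (W(z) = 5*(5 + z) = 25 + 5*z)
h(-220, 112) + W(m(-12, 10)) = -80 + (25 + 5*(30*10*(-12))) = -80 + (25 + 5*(-3600)) = -80 + (25 - 18000) = -80 - 17975 = -18055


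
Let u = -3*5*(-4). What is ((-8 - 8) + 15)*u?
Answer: -60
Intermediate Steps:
u = 60 (u = -15*(-4) = 60)
((-8 - 8) + 15)*u = ((-8 - 8) + 15)*60 = (-16 + 15)*60 = -1*60 = -60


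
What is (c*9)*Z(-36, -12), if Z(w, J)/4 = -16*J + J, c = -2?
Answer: -12960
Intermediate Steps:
Z(w, J) = -60*J (Z(w, J) = 4*(-16*J + J) = 4*(-15*J) = -60*J)
(c*9)*Z(-36, -12) = (-2*9)*(-60*(-12)) = -18*720 = -12960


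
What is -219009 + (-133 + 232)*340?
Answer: -185349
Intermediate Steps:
-219009 + (-133 + 232)*340 = -219009 + 99*340 = -219009 + 33660 = -185349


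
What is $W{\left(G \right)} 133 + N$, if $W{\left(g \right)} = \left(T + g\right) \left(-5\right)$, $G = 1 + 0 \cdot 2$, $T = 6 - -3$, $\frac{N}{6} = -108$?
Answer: $-7298$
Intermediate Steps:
$N = -648$ ($N = 6 \left(-108\right) = -648$)
$T = 9$ ($T = 6 + 3 = 9$)
$G = 1$ ($G = 1 + 0 = 1$)
$W{\left(g \right)} = -45 - 5 g$ ($W{\left(g \right)} = \left(9 + g\right) \left(-5\right) = -45 - 5 g$)
$W{\left(G \right)} 133 + N = \left(-45 - 5\right) 133 - 648 = \left(-50\right) 133 - 648 = -6650 - 648 = -7298$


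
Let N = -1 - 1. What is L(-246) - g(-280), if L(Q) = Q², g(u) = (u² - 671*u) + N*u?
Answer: -206324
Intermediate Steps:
N = -2
g(u) = u² - 673*u (g(u) = (u² - 671*u) - 2*u = u² - 673*u)
L(-246) - g(-280) = (-246)² - (-280)*(-673 - 280) = 60516 - (-280)*(-953) = 60516 - 1*266840 = 60516 - 266840 = -206324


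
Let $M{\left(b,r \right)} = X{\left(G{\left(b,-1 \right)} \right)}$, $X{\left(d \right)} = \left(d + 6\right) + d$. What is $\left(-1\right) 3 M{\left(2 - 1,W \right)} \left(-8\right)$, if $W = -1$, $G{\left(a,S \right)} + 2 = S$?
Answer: $0$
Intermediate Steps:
$G{\left(a,S \right)} = -2 + S$
$X{\left(d \right)} = 6 + 2 d$ ($X{\left(d \right)} = \left(6 + d\right) + d = 6 + 2 d$)
$M{\left(b,r \right)} = 0$ ($M{\left(b,r \right)} = 6 + 2 \left(-2 - 1\right) = 6 + 2 \left(-3\right) = 6 - 6 = 0$)
$\left(-1\right) 3 M{\left(2 - 1,W \right)} \left(-8\right) = \left(-1\right) 3 \cdot 0 \left(-8\right) = \left(-3\right) 0 \left(-8\right) = 0 \left(-8\right) = 0$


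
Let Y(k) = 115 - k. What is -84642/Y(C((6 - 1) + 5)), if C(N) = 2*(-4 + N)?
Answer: -84642/103 ≈ -821.77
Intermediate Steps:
C(N) = -8 + 2*N
-84642/Y(C((6 - 1) + 5)) = -84642/(115 - (-8 + 2*((6 - 1) + 5))) = -84642/(115 - (-8 + 2*(5 + 5))) = -84642/(115 - (-8 + 2*10)) = -84642/(115 - (-8 + 20)) = -84642/(115 - 1*12) = -84642/(115 - 12) = -84642/103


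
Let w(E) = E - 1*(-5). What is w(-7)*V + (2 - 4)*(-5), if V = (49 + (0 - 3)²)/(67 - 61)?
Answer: -28/3 ≈ -9.3333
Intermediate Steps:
V = 29/3 (V = (49 + (-3)²)/6 = (49 + 9)*(⅙) = 58*(⅙) = 29/3 ≈ 9.6667)
w(E) = 5 + E (w(E) = E + 5 = 5 + E)
w(-7)*V + (2 - 4)*(-5) = (5 - 7)*(29/3) + (2 - 4)*(-5) = -2*29/3 - 2*(-5) = -58/3 + 10 = -28/3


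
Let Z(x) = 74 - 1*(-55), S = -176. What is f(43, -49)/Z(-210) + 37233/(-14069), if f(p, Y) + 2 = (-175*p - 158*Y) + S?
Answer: -1418122/604967 ≈ -2.3441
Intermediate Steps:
Z(x) = 129 (Z(x) = 74 + 55 = 129)
f(p, Y) = -178 - 175*p - 158*Y (f(p, Y) = -2 + ((-175*p - 158*Y) - 176) = -2 + (-176 - 175*p - 158*Y) = -178 - 175*p - 158*Y)
f(43, -49)/Z(-210) + 37233/(-14069) = (-178 - 175*43 - 158*(-49))/129 + 37233/(-14069) = (-178 - 7525 + 7742)*(1/129) + 37233*(-1/14069) = 39*(1/129) - 37233/14069 = 13/43 - 37233/14069 = -1418122/604967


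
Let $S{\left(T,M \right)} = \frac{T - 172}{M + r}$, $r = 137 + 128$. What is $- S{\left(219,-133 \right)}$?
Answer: $- \frac{47}{132} \approx -0.35606$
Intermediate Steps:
$r = 265$
$S{\left(T,M \right)} = \frac{-172 + T}{265 + M}$ ($S{\left(T,M \right)} = \frac{T - 172}{M + 265} = \frac{-172 + T}{265 + M}$)
$- S{\left(219,-133 \right)} = - \frac{-172 + 219}{265 - 133} = - \frac{47}{132}$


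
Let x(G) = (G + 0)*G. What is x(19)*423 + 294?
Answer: 152997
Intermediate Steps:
x(G) = G² (x(G) = G*G = G²)
x(19)*423 + 294 = 19²*423 + 294 = 361*423 + 294 = 152703 + 294 = 152997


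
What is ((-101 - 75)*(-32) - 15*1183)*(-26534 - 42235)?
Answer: 832998897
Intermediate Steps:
((-101 - 75)*(-32) - 15*1183)*(-26534 - 42235) = (-176*(-32) - 17745)*(-68769) = (5632 - 17745)*(-68769) = -12113*(-68769) = 832998897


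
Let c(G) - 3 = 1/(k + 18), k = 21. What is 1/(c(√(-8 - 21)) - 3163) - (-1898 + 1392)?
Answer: 62358895/123239 ≈ 506.00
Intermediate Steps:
c(G) = 118/39 (c(G) = 3 + 1/(21 + 18) = 3 + 1/39 = 118/39)
1/(c(√(-8 - 21)) - 3163) - (-1898 + 1392) = 1/(118/39 - 3163) - (-1898 + 1392) = 1/(-123239/39) - 1*(-506) = -39/123239 + 506 = 62358895/123239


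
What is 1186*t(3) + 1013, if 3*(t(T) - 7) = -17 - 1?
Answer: 2199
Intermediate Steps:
t(T) = 1 (t(T) = 7 + (-17 - 1)/3 = 7 + (1/3)*(-18) = 7 - 6 = 1)
1186*t(3) + 1013 = 1186*1 + 1013 = 1186 + 1013 = 2199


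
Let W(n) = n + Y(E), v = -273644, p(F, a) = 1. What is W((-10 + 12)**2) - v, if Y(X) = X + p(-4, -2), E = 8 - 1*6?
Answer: 273651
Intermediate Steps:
E = 2 (E = 8 - 6 = 2)
Y(X) = 1 + X (Y(X) = X + 1 = 1 + X)
W(n) = 3 + n (W(n) = n + (1 + 2) = n + 3 = 3 + n)
W((-10 + 12)**2) - v = (3 + (-10 + 12)**2) - 1*(-273644) = (3 + 2**2) + 273644 = (3 + 4) + 273644 = 7 + 273644 = 273651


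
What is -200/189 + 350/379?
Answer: -9650/71631 ≈ -0.13472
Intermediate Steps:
-200/189 + 350/379 = -9650/71631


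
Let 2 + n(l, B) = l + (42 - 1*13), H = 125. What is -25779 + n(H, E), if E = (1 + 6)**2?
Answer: -25627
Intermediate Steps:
E = 49 (E = 7**2 = 49)
n(l, B) = 27 + l (n(l, B) = -2 + (l + (42 - 1*13)) = -2 + (l + (42 - 13)) = -2 + (l + 29) = -2 + (29 + l) = 27 + l)
-25779 + n(H, E) = -25779 + (27 + 125) = -25779 + 152 = -25627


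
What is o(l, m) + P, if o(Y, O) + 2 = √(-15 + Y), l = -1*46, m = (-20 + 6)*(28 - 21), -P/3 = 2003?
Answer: -6011 + I*√61 ≈ -6011.0 + 7.8102*I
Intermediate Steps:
P = -6009 (P = -3*2003 = -6009)
m = -98 (m = -14*7 = -98)
l = -46
o(Y, O) = -2 + √(-15 + Y)
o(l, m) + P = (-2 + √(-15 - 46)) - 6009 = (-2 + √(-61)) - 6009 = (-2 + I*√61) - 6009 = -6011 + I*√61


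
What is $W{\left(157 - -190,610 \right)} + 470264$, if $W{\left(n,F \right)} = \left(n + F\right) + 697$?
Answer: $471918$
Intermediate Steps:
$W{\left(n,F \right)} = 697 + F + n$ ($W{\left(n,F \right)} = \left(F + n\right) + 697 = 697 + F + n$)
$W{\left(157 - -190,610 \right)} + 470264 = \left(697 + 610 + \left(157 - -190\right)\right) + 470264 = \left(697 + 610 + \left(157 + 190\right)\right) + 470264 = \left(697 + 610 + 347\right) + 470264 = 1654 + 470264 = 471918$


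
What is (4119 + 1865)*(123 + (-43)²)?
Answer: 11800448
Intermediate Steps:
(4119 + 1865)*(123 + (-43)²) = 5984*(123 + 1849) = 5984*1972 = 11800448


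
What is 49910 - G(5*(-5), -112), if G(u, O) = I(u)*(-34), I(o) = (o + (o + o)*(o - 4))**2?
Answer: 69091160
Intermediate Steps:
I(o) = (o + 2*o*(-4 + o))**2 (I(o) = (o + (2*o)*(-4 + o))**2 = (o + 2*o*(-4 + o))**2)
G(u, O) = -34*u**2*(-7 + 2*u)**2 (G(u, O) = (u**2*(-7 + 2*u)**2)*(-34) = -34*u**2*(-7 + 2*u)**2)
49910 - G(5*(-5), -112) = 49910 - (-34)*(5*(-5))**2*(-7 + 2*(5*(-5)))**2 = 49910 - (-34)*(-25)**2*(-7 + 2*(-25))**2 = 49910 - (-34)*625*(-7 - 50)**2 = 49910 - (-34)*625*(-57)**2 = 49910 - (-34)*625*3249 = 49910 - 1*(-69041250) = 49910 + 69041250 = 69091160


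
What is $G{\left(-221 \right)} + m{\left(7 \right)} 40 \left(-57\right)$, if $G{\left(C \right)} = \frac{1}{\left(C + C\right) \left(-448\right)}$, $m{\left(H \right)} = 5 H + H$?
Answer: $- \frac{18962012159}{198016} \approx -95760.0$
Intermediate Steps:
$m{\left(H \right)} = 6 H$
$G{\left(C \right)} = - \frac{1}{896 C}$ ($G{\left(C \right)} = \frac{1}{2 C} \left(- \frac{1}{448}\right) = - \frac{1}{896 C}$)
$G{\left(-221 \right)} + m{\left(7 \right)} 40 \left(-57\right) = - \frac{1}{896 \left(-221\right)} + 6 \cdot 7 \cdot 40 \left(-57\right) = \left(- \frac{1}{896}\right) \left(- \frac{1}{221}\right) + 42 \cdot 40 \left(-57\right) = \frac{1}{198016} + 1680 \left(-57\right) = \frac{1}{198016} - 95760 = - \frac{18962012159}{198016}$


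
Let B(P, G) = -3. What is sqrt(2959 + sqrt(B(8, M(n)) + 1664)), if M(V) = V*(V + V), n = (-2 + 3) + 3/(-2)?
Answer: sqrt(2959 + sqrt(1661)) ≈ 54.770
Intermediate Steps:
n = -1/2 (n = 1 + 3*(-1/2) = 1 - 3/2 = -1/2 ≈ -0.50000)
M(V) = 2*V**2 (M(V) = V*(2*V) = 2*V**2)
sqrt(2959 + sqrt(B(8, M(n)) + 1664)) = sqrt(2959 + sqrt(-3 + 1664)) = sqrt(2959 + sqrt(1661))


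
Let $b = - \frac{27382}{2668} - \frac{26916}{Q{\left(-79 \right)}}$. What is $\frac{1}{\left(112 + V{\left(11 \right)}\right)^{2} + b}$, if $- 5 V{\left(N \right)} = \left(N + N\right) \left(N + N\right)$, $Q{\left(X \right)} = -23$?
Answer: $\frac{33350}{46391109} \approx 0.00071889$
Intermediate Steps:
$V{\left(N \right)} = - \frac{4 N^{2}}{5}$ ($V{\left(N \right)} = - \frac{\left(N + N\right) \left(N + N\right)}{5} = - \frac{2 N 2 N}{5} = - \frac{4 N^{2}}{5}$)
$b = \frac{1547437}{1334}$ ($b = - \frac{27382}{2668} - \frac{26916}{-23} = \left(-27382\right) \frac{1}{2668} - - \frac{26916}{23} = - \frac{13691}{1334} + \frac{26916}{23} = \frac{1547437}{1334} \approx 1160.0$)
$\frac{1}{\left(112 + V{\left(11 \right)}\right)^{2} + b} = \frac{1}{\left(112 - \frac{4 \cdot 11^{2}}{5}\right)^{2} + \frac{1547437}{1334}} = \frac{1}{\left(112 - \frac{484}{5}\right)^{2} + \frac{1547437}{1334}} = \frac{1}{\left(\frac{76}{5}\right)^{2} + \frac{1547437}{1334}} = \frac{1}{\frac{5776}{25} + \frac{1547437}{1334}} = \frac{1}{\frac{46391109}{33350}} = \frac{33350}{46391109}$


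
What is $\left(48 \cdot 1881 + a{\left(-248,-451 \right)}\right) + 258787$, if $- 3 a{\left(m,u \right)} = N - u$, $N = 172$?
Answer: $\frac{1046602}{3} \approx 3.4887 \cdot 10^{5}$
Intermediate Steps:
$a{\left(m,u \right)} = - \frac{172}{3} + \frac{u}{3}$ ($a{\left(m,u \right)} = - \frac{172 - u}{3} = - \frac{172}{3} + \frac{u}{3}$)
$\left(48 \cdot 1881 + a{\left(-248,-451 \right)}\right) + 258787 = \left(48 \cdot 1881 + \left(- \frac{172}{3} + \frac{1}{3} \left(-451\right)\right)\right) + 258787 = \left(90288 - \frac{623}{3}\right) + 258787 = \frac{270241}{3} + 258787 = \frac{1046602}{3}$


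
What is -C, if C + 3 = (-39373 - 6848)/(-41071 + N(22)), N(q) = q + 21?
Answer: 25621/13676 ≈ 1.8734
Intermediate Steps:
N(q) = 21 + q
C = -25621/13676 (C = -3 + (-39373 - 6848)/(-41071 + (21 + 22)) = -3 - 46221/(-41071 + 43) = -3 - 46221/(-41028) = -3 - 46221*(-1/41028) = -3 + 15407/13676 = -25621/13676 ≈ -1.8734)
-C = -1*(-25621/13676) = 25621/13676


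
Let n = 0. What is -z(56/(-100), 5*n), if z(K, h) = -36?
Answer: 36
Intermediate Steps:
-z(56/(-100), 5*n) = -1*(-36) = 36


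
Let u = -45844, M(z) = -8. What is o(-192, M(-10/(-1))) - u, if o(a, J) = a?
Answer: 45652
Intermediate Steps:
o(-192, M(-10/(-1))) - u = -192 - 1*(-45844) = -192 + 45844 = 45652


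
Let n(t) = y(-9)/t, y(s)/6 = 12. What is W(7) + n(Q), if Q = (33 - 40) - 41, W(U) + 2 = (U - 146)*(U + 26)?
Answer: -9181/2 ≈ -4590.5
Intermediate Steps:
y(s) = 72 (y(s) = 6*12 = 72)
W(U) = -2 + (-146 + U)*(26 + U) (W(U) = -2 + (U - 146)*(U + 26) = -2 + (-146 + U)*(26 + U))
Q = -48 (Q = -7 - 41 = -48)
n(t) = 72/t
W(7) + n(Q) = (-3798 + 7**2 - 120*7) + 72/(-48) = (-3798 + 49 - 840) + 72*(-1/48) = -4589 - 3/2 = -9181/2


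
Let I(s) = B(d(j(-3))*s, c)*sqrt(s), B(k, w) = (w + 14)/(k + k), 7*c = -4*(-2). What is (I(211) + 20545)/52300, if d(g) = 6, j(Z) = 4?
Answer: 4109/10460 + 53*sqrt(211)/463482600 ≈ 0.39283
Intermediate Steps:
c = 8/7 (c = (-4*(-2))/7 = (1/7)*8 = 8/7 ≈ 1.1429)
B(k, w) = (14 + w)/(2*k) (B(k, w) = (14 + w)/((2*k)) = (14 + w)*(1/(2*k)) = (14 + w)/(2*k))
I(s) = 53/(42*sqrt(s)) (I(s) = ((14 + 8/7)/(2*((6*s))))*sqrt(s) = ((1/2)*(1/(6*s))*(106/7))*sqrt(s) = (53/(42*s))*sqrt(s) = 53/(42*sqrt(s)))
(I(211) + 20545)/52300 = (53/(42*sqrt(211)) + 20545)/52300 = (53*(sqrt(211)/211)/42 + 20545)*(1/52300) = (53*sqrt(211)/8862 + 20545)*(1/52300) = (20545 + 53*sqrt(211)/8862)*(1/52300) = 4109/10460 + 53*sqrt(211)/463482600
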